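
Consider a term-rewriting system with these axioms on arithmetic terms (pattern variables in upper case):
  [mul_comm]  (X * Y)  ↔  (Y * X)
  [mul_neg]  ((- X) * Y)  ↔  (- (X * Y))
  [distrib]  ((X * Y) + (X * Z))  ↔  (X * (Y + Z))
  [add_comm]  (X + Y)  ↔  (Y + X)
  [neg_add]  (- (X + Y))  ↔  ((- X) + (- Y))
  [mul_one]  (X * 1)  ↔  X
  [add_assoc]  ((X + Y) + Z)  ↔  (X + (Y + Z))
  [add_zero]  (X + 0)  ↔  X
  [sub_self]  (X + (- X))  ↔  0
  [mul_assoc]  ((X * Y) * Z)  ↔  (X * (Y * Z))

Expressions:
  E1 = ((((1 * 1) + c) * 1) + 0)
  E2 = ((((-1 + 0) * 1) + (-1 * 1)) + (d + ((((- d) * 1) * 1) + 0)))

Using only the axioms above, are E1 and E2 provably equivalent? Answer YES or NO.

NO

The axioms are sound identities: if E1 ↔* E2 then E1 and E2 evaluate identically under any assignment.
Under c=0, d=0: E1 evaluates to 1, E2 to -2. Distinct ⇒ no rewrite sequence connects them.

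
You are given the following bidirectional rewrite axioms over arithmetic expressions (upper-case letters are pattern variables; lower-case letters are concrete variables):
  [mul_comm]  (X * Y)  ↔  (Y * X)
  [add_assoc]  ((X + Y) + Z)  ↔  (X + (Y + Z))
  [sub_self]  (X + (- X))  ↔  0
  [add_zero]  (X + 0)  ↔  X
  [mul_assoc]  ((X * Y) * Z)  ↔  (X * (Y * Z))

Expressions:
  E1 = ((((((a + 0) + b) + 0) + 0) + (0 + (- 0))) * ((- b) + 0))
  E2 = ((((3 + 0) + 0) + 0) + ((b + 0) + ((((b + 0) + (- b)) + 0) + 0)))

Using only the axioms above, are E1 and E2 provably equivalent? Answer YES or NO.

The axioms are sound identities: if E1 ↔* E2 then E1 and E2 evaluate identically under any assignment.
Under a=0, b=0: E1 evaluates to 0, E2 to 3. Distinct ⇒ no rewrite sequence connects them.

NO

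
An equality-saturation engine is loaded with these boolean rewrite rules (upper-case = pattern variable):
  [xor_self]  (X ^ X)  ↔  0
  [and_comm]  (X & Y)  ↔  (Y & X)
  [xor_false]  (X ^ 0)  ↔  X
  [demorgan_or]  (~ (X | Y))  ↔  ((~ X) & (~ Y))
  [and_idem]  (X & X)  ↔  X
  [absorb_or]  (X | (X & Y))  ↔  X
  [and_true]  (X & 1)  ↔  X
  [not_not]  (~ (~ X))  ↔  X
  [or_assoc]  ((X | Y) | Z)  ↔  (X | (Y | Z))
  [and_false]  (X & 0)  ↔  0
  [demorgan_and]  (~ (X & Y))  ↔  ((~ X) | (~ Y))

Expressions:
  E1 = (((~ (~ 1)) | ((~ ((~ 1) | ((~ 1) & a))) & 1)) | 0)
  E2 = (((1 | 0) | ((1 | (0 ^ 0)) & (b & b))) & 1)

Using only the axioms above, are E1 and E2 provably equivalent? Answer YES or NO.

1. [absorb_or →] ((~ 1) | ((~ 1) & a))  →  (~ 1);  E1 = (((~ (~ 1)) | ((~ (~ 1)) & 1)) | 0)
2. [absorb_or →] ((~ (~ 1)) | ((~ (~ 1)) & 1))  →  (~ (~ 1));  E1 = ((~ (~ 1)) | 0)
3. [not_not →] (~ (~ 1))  →  1;  E1 = (1 | 0)
4. [absorb_or ←] (1 | 0)  →  ((1 | 0) | ((1 | 0) & b))
5. [and_idem ←] b  →  (b & b);  E1 = ((1 | 0) | ((1 | 0) & (b & b)))
6. [and_true ←] ((1 | 0) | ((1 | 0) & (b & b)))  →  (((1 | 0) | ((1 | 0) & (b & b))) & 1)
7. [xor_false ←] 0  →  (0 ^ 0);  this is E2

YES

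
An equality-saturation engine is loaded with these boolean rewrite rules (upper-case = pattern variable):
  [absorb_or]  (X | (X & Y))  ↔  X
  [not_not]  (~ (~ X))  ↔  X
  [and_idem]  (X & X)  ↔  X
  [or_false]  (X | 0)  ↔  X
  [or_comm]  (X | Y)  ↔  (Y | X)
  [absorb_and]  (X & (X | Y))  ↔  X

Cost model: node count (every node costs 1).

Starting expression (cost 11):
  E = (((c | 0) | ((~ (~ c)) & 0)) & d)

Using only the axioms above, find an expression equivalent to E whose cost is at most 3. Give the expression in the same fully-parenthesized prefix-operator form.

(1) (c | 0)  =[or_false →]=  c    ⊢ ((c | ((~ (~ c)) & 0)) & d)
(2) (~ (~ c))  =[not_not →]=  c    ⊢ ((c | (c & 0)) & d)
(3) (c | (c & 0))  =[absorb_or →]=  c    ⊢ cost 3, within 3

(c & d)   [cost 3]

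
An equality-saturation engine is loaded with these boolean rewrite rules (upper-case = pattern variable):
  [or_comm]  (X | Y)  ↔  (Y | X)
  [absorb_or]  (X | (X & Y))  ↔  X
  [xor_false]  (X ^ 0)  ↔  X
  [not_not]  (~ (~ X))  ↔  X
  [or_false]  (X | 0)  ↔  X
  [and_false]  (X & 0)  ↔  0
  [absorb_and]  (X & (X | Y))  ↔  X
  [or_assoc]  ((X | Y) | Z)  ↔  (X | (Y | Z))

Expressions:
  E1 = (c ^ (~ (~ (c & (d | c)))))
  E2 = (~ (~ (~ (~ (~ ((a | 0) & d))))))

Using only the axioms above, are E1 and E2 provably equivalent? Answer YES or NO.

NO

The axioms are sound identities: if E1 ↔* E2 then E1 and E2 evaluate identically under any assignment.
Under a=0, c=0, d=0: E1 evaluates to 0, E2 to 1. Distinct ⇒ no rewrite sequence connects them.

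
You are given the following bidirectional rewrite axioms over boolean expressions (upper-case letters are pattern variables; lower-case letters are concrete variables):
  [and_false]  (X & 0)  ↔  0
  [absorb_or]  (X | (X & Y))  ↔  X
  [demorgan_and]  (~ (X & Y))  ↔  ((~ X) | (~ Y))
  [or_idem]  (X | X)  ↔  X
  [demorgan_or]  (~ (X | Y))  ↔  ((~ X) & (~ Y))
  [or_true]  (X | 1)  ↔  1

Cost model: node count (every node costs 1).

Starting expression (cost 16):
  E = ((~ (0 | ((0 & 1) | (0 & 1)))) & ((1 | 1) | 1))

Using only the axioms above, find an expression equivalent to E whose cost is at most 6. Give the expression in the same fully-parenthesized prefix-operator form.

((~ 0) & (1 | 1))   [cost 6]

step 1: or_idem (→) rewrites ((0 & 1) | (0 & 1)) into (0 & 1), now ((~ (0 | (0 & 1))) & ((1 | 1) | 1))
step 2: or_idem (→) rewrites (1 | 1) into 1, now ((~ (0 | (0 & 1))) & (1 | 1))
step 3: absorb_or (→) rewrites (0 | (0 & 1)) into 0, reaching cost 6 (bound 6)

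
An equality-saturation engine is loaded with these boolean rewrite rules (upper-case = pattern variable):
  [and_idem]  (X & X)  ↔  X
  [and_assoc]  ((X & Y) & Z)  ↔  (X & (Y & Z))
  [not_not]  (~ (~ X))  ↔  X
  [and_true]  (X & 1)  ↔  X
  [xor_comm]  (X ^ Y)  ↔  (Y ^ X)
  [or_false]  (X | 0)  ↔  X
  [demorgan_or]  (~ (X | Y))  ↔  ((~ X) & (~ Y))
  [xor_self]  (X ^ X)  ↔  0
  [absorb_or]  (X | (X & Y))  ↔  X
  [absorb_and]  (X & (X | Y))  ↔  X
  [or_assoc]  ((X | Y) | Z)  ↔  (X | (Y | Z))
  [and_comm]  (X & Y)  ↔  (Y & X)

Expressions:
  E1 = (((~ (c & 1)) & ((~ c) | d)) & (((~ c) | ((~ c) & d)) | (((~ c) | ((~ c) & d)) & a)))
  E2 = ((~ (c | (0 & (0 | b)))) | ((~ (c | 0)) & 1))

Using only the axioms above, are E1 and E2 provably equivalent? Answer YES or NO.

YES

1. [absorb_or →] (((~ c) | ((~ c) & d)) | (((~ c) | ((~ c) & d)) & a))  →  ((~ c) | ((~ c) & d));  E1 = (((~ (c & 1)) & ((~ c) | d)) & ((~ c) | ((~ c) & d)))
2. [and_true →] (c & 1)  →  c;  E1 = (((~ c) & ((~ c) | d)) & ((~ c) | ((~ c) & d)))
3. [absorb_and →] ((~ c) & ((~ c) | d))  →  (~ c);  E1 = ((~ c) & ((~ c) | ((~ c) & d)))
4. [absorb_or →] ((~ c) | ((~ c) & d))  →  (~ c);  E1 = ((~ c) & (~ c))
5. [and_idem →] ((~ c) & (~ c))  →  (~ c)
6. [or_false ←] c  →  (c | 0);  E1 = (~ (c | 0))
7. [absorb_or ←] (~ (c | 0))  →  ((~ (c | 0)) | ((~ (c | 0)) & 1))
8. [absorb_and ←] 0  →  (0 & (0 | b));  this is E2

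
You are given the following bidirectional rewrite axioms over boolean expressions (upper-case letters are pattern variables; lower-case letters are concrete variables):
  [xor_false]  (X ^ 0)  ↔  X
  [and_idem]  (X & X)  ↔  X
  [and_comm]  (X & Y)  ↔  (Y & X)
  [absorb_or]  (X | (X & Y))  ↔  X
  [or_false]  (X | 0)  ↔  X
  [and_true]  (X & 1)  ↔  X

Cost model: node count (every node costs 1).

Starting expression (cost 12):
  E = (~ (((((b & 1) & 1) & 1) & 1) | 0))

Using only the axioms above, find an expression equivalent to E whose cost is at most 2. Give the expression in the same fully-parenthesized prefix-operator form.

(~ b)   [cost 2]

1. [and_true →] (b & 1)  →  b;  E = (~ ((((b & 1) & 1) & 1) | 0))
2. [or_false →] ((((b & 1) & 1) & 1) | 0)  →  (((b & 1) & 1) & 1);  E = (~ (((b & 1) & 1) & 1))
3. [and_true →] ((b & 1) & 1)  →  (b & 1);  E = (~ ((b & 1) & 1))
4. [and_true →] (b & 1)  →  b;  E = (~ (b & 1))
5. [and_true →] (b & 1)  →  b;  cost 2 ≤ 2, done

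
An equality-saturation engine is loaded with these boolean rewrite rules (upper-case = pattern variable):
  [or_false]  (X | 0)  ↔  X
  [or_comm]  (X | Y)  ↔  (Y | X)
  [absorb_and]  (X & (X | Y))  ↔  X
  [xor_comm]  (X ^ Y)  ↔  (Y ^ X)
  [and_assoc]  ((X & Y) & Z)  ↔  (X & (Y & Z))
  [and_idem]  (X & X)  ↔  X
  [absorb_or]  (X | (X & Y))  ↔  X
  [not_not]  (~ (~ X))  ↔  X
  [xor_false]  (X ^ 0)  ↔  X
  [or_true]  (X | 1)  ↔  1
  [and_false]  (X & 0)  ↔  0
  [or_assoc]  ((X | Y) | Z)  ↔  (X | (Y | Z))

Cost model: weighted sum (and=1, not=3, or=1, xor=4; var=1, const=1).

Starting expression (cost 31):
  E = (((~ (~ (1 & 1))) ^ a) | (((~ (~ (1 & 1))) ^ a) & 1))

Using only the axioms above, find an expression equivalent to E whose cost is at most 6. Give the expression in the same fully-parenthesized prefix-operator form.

(1 ^ a)   [cost 6]

(1) (((~ (~ (1 & 1))) ^ a) | (((~ (~ (1 & 1))) ^ a) & 1))  =[absorb_or →]=  ((~ (~ (1 & 1))) ^ a)
(2) (~ (~ (1 & 1)))  =[not_not →]=  (1 & 1)    ⊢ ((1 & 1) ^ a)
(3) (1 & 1)  =[and_idem →]=  1    ⊢ cost 6, within 6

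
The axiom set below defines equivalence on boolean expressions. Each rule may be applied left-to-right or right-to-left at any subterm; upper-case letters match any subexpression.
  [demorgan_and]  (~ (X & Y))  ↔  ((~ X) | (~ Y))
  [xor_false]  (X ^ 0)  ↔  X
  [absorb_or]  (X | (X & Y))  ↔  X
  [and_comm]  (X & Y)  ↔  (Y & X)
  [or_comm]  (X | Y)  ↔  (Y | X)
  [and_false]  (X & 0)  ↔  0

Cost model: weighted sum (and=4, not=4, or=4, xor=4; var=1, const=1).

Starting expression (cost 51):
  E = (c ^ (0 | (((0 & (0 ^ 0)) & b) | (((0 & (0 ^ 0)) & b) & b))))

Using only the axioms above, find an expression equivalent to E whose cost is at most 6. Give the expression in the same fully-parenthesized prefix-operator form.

(1) (((0 & (0 ^ 0)) & b) | (((0 & (0 ^ 0)) & b) & b))  =[absorb_or →]=  ((0 & (0 ^ 0)) & b)    ⊢ (c ^ (0 | ((0 & (0 ^ 0)) & b)))
(2) (0 ^ 0)  =[xor_false →]=  0    ⊢ (c ^ (0 | ((0 & 0) & b)))
(3) (0 & 0)  =[and_false →]=  0    ⊢ (c ^ (0 | (0 & b)))
(4) (0 | (0 & b))  =[absorb_or →]=  0    ⊢ cost 6, within 6

(c ^ 0)   [cost 6]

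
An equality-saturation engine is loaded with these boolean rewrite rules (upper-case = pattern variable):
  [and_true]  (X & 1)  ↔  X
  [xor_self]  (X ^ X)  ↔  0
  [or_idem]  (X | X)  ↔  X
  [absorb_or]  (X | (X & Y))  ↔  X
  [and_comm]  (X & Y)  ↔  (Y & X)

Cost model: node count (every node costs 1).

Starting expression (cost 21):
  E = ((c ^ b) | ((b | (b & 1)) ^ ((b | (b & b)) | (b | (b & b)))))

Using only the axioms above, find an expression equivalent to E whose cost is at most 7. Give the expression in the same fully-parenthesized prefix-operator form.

step 1: or_idem (→) rewrites ((b | (b & b)) | (b | (b & b))) into (b | (b & b)), now ((c ^ b) | ((b | (b & 1)) ^ (b | (b & b))))
step 2: absorb_or (→) rewrites (b | (b & b)) into b, now ((c ^ b) | ((b | (b & 1)) ^ b))
step 3: absorb_or (→) rewrites (b | (b & 1)) into b, reaching cost 7 (bound 7)

((c ^ b) | (b ^ b))   [cost 7]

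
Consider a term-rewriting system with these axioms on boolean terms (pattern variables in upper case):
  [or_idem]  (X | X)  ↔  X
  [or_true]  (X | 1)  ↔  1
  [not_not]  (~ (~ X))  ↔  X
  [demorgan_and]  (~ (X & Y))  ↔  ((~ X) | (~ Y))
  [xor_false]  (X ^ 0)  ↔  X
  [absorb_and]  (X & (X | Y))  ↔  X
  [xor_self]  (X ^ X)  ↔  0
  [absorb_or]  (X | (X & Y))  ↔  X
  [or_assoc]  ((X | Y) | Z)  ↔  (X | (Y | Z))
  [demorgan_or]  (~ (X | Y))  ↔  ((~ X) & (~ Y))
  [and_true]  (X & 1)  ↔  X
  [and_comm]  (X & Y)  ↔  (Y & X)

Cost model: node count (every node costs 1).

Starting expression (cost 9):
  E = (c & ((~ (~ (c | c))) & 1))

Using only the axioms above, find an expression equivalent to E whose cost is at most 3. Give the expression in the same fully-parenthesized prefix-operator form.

1. [not_not →] (~ (~ (c | c)))  →  (c | c);  E = (c & ((c | c) & 1))
2. [or_idem →] (c | c)  →  c;  E = (c & (c & 1))
3. [and_true →] (c & 1)  →  c;  cost 3 ≤ 3, done

(c & c)   [cost 3]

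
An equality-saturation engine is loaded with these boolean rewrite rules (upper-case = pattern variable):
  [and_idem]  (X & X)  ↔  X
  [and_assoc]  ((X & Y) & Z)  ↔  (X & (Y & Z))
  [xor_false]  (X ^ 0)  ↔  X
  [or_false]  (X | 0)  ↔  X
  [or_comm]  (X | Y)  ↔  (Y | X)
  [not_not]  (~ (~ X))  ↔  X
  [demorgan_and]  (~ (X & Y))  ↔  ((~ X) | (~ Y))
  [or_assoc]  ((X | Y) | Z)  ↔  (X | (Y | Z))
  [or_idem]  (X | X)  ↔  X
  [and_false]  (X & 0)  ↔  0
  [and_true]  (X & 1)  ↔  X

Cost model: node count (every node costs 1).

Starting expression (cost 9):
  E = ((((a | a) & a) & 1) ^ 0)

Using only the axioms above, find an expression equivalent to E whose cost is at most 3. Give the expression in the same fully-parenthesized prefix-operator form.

(a & a)   [cost 3]

1. [or_idem →] (a | a)  →  a;  E = (((a & a) & 1) ^ 0)
2. [xor_false →] (((a & a) & 1) ^ 0)  →  ((a & a) & 1)
3. [and_true →] ((a & a) & 1)  →  (a & a);  cost 3 ≤ 3, done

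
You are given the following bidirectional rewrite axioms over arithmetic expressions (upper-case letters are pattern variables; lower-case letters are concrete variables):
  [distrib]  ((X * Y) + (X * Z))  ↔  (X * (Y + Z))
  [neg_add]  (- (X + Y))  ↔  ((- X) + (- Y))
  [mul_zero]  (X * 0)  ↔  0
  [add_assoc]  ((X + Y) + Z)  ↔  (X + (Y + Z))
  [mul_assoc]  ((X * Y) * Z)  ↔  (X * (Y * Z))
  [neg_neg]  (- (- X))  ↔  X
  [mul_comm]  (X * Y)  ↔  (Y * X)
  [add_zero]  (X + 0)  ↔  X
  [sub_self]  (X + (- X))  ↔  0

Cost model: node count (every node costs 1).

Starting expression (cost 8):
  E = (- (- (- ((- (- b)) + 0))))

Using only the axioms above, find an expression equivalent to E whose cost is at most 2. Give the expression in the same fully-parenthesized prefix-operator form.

(- b)   [cost 2]

step 1: neg_neg (→) rewrites (- (- ((- (- b)) + 0))) into ((- (- b)) + 0), now (- ((- (- b)) + 0))
step 2: neg_neg (→) rewrites (- (- b)) into b, now (- (b + 0))
step 3: add_zero (→) rewrites (b + 0) into b, reaching cost 2 (bound 2)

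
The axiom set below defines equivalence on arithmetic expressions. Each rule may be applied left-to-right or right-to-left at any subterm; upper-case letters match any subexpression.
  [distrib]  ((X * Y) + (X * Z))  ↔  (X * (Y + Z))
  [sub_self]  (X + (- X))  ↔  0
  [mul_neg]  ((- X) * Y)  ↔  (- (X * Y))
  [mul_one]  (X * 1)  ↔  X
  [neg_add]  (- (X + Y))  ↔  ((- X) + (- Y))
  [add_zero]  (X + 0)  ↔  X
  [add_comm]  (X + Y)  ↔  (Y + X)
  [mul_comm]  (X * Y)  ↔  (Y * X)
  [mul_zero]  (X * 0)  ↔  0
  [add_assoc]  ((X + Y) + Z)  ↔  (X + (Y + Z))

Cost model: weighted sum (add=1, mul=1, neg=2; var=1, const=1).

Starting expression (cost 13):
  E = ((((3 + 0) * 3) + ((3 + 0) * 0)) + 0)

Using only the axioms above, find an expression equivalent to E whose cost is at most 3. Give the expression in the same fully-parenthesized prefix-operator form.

(3 * 3)   [cost 3]

1. [add_zero →] ((((3 + 0) * 3) + ((3 + 0) * 0)) + 0)  →  (((3 + 0) * 3) + ((3 + 0) * 0))
2. [distrib →] (((3 + 0) * 3) + ((3 + 0) * 0))  →  ((3 + 0) * (3 + 0))
3. [add_zero →] (3 + 0)  →  3;  E = ((3 + 0) * 3)
4. [add_zero →] (3 + 0)  →  3;  cost 3 ≤ 3, done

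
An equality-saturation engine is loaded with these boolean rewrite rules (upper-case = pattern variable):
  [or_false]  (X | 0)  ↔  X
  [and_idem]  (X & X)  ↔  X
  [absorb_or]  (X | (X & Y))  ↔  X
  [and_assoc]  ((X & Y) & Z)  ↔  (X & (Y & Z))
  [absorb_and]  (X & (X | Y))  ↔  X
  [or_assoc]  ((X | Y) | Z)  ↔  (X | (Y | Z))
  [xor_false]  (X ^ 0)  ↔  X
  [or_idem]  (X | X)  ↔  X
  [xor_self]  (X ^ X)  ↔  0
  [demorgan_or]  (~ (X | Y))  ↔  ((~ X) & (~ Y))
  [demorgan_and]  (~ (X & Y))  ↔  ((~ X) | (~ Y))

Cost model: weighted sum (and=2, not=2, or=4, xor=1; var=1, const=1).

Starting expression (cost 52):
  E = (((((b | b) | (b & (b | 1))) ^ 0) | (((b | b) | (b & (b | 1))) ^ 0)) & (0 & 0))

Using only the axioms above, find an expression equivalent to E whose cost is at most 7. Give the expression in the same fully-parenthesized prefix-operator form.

1. [or_idem →] ((((b | b) | (b & (b | 1))) ^ 0) | (((b | b) | (b & (b | 1))) ^ 0))  →  (((b | b) | (b & (b | 1))) ^ 0);  E = ((((b | b) | (b & (b | 1))) ^ 0) & (0 & 0))
2. [absorb_and →] (b & (b | 1))  →  b;  E = ((((b | b) | b) ^ 0) & (0 & 0))
3. [xor_false →] (((b | b) | b) ^ 0)  →  ((b | b) | b);  E = (((b | b) | b) & (0 & 0))
4. [or_idem →] (b | b)  →  b;  E = ((b | b) & (0 & 0))
5. [or_idem →] (b | b)  →  b;  cost 7 ≤ 7, done

(b & (0 & 0))   [cost 7]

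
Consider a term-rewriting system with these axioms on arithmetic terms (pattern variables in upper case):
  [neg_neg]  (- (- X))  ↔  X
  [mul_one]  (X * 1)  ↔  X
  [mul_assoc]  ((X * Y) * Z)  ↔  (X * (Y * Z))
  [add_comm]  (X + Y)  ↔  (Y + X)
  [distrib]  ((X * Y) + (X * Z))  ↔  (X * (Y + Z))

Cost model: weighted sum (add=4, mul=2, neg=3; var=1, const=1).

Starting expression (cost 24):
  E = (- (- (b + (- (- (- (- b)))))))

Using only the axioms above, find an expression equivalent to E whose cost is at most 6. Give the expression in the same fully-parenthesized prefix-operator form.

(b + b)   [cost 6]

step 1: neg_neg (→) rewrites (- (- b)) into b, now (- (- (b + (- (- b)))))
step 2: neg_neg (→) rewrites (- (- b)) into b, now (- (- (b + b)))
step 3: neg_neg (→) rewrites (- (- (b + b))) into (b + b), reaching cost 6 (bound 6)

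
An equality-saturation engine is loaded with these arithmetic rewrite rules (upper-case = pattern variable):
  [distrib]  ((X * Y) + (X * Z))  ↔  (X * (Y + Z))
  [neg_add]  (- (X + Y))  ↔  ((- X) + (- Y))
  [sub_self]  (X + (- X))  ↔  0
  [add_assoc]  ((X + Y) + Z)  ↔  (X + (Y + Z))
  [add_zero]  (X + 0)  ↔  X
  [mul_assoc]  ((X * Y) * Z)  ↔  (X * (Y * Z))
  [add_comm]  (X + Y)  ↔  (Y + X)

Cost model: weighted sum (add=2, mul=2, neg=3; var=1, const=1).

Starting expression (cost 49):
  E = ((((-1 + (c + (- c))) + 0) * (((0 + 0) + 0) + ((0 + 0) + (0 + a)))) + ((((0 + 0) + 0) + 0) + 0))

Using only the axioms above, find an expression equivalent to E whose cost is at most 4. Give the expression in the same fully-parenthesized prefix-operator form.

1. [sub_self →] (c + (- c))  →  0;  E = ((((-1 + 0) + 0) * (((0 + 0) + 0) + ((0 + 0) + (0 + a)))) + ((((0 + 0) + 0) + 0) + 0))
2. [add_comm →] (0 + a)  →  (a + 0);  E = ((((-1 + 0) + 0) * (((0 + 0) + 0) + ((0 + 0) + (a + 0)))) + ((((0 + 0) + 0) + 0) + 0))
3. [add_zero →] ((-1 + 0) + 0)  →  (-1 + 0);  E = (((-1 + 0) * (((0 + 0) + 0) + ((0 + 0) + (a + 0)))) + ((((0 + 0) + 0) + 0) + 0))
4. [add_comm →] ((0 + 0) + (a + 0))  →  ((a + 0) + (0 + 0));  E = (((-1 + 0) * (((0 + 0) + 0) + ((a + 0) + (0 + 0)))) + ((((0 + 0) + 0) + 0) + 0))
5. [add_zero →] ((0 + 0) + 0)  →  (0 + 0);  E = (((-1 + 0) * (((0 + 0) + 0) + ((a + 0) + (0 + 0)))) + (((0 + 0) + 0) + 0))
6. [add_zero →] ((0 + 0) + 0)  →  (0 + 0);  E = (((-1 + 0) * (((0 + 0) + 0) + ((a + 0) + (0 + 0)))) + ((0 + 0) + 0))
7. [add_zero →] (-1 + 0)  →  -1;  E = ((-1 * (((0 + 0) + 0) + ((a + 0) + (0 + 0)))) + ((0 + 0) + 0))
8. [add_zero →] (0 + 0)  →  0;  E = ((-1 * ((0 + 0) + ((a + 0) + (0 + 0)))) + ((0 + 0) + 0))
9. [add_zero →] ((0 + 0) + 0)  →  (0 + 0);  E = ((-1 * ((0 + 0) + ((a + 0) + (0 + 0)))) + (0 + 0))
10. [add_zero →] (0 + 0)  →  0;  E = ((-1 * ((0 + 0) + ((a + 0) + 0))) + (0 + 0))
11. [add_zero →] (0 + 0)  →  0;  E = ((-1 * ((0 + 0) + ((a + 0) + 0))) + 0)
12. [add_zero →] ((-1 * ((0 + 0) + ((a + 0) + 0))) + 0)  →  (-1 * ((0 + 0) + ((a + 0) + 0)))
13. [add_zero →] (a + 0)  →  a;  E = (-1 * ((0 + 0) + (a + 0)))
14. [add_zero →] (0 + 0)  →  0;  E = (-1 * (0 + (a + 0)))
15. [add_zero →] (a + 0)  →  a;  E = (-1 * (0 + a))
16. [add_comm →] (0 + a)  →  (a + 0);  E = (-1 * (a + 0))
17. [add_zero →] (a + 0)  →  a;  cost 4 ≤ 4, done

(-1 * a)   [cost 4]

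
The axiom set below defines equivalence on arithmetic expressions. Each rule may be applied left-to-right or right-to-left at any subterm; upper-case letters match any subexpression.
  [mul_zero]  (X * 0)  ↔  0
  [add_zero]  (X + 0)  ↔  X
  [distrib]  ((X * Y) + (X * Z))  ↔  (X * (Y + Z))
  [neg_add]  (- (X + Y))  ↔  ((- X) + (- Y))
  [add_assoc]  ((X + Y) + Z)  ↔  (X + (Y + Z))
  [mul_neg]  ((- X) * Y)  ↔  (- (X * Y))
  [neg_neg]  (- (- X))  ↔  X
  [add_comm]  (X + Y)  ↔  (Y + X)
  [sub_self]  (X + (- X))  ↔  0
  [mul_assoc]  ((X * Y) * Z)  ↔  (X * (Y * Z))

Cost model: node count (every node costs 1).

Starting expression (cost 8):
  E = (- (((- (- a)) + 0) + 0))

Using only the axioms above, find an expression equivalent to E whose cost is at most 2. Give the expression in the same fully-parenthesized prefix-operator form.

step 1: add_zero (→) rewrites ((- (- a)) + 0) into (- (- a)), now (- ((- (- a)) + 0))
step 2: neg_neg (→) rewrites (- (- a)) into a, now (- (a + 0))
step 3: add_zero (→) rewrites (a + 0) into a, reaching cost 2 (bound 2)

(- a)   [cost 2]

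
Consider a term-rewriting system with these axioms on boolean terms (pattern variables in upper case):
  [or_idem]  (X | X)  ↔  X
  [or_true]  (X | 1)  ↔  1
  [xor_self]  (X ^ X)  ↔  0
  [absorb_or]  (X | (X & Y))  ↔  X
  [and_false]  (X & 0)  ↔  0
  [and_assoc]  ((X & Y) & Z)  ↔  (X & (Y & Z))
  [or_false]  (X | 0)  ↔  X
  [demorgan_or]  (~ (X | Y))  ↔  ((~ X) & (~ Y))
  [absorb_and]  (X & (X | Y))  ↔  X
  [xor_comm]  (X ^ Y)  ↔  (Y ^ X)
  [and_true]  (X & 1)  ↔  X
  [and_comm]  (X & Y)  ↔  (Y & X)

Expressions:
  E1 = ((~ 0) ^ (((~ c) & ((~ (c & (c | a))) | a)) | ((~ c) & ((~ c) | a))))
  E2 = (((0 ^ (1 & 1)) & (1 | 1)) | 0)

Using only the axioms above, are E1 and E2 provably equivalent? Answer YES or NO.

All listed rules preserve value, hence provable equivalence implies equal values everywhere; look for a separating assignment.
a=0, c=0 gives E1 ↦ 0, E2 ↦ 1; values differ ⇒ not provably equivalent.

NO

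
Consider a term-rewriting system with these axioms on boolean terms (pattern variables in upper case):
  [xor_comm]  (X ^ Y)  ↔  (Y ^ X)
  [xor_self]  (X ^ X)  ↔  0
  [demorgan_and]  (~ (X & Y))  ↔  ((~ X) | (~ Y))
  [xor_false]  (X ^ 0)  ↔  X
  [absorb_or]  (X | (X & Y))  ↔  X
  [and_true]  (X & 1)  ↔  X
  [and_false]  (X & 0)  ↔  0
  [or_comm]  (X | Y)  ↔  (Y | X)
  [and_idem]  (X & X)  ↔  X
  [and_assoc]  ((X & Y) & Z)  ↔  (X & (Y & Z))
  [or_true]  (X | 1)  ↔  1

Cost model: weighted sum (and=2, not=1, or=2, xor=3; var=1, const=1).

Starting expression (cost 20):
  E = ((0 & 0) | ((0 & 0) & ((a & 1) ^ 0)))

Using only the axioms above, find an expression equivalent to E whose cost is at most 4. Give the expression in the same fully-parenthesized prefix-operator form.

(0 & 0)   [cost 4]

1. [and_true →] (a & 1)  →  a;  E = ((0 & 0) | ((0 & 0) & (a ^ 0)))
2. [xor_false →] (a ^ 0)  →  a;  E = ((0 & 0) | ((0 & 0) & a))
3. [absorb_or →] ((0 & 0) | ((0 & 0) & a))  →  (0 & 0);  cost 4 ≤ 4, done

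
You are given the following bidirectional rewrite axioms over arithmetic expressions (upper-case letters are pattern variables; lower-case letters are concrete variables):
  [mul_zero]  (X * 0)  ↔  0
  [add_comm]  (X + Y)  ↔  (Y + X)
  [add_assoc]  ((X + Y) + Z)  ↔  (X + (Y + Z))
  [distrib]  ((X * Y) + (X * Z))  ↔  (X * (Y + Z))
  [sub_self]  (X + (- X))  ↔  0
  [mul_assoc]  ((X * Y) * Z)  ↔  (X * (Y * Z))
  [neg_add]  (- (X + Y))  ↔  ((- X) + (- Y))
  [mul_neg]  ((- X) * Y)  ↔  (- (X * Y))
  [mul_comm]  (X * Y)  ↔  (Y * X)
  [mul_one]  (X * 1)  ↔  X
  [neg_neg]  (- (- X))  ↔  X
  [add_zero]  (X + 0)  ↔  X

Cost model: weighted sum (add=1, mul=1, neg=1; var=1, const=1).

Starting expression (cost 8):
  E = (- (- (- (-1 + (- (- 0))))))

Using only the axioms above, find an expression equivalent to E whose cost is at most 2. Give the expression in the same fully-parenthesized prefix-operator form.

(- -1)   [cost 2]

1. [neg_neg →] (- (- (-1 + (- (- 0)))))  →  (-1 + (- (- 0)));  E = (- (-1 + (- (- 0))))
2. [neg_neg →] (- (- 0))  →  0;  E = (- (-1 + 0))
3. [add_zero →] (-1 + 0)  →  -1;  cost 2 ≤ 2, done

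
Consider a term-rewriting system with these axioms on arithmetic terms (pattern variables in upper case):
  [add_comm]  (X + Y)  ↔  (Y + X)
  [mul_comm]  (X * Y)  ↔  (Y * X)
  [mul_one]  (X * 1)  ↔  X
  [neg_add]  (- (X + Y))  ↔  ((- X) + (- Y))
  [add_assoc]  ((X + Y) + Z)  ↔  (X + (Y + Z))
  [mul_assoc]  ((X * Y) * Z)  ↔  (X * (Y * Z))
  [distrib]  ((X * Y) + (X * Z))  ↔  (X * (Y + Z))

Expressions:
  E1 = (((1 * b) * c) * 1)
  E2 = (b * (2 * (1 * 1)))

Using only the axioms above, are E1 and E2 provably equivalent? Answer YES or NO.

NO

Every axiom is a valid identity, so a rewrite proof would force E1 and E2 to agree under every assignment.
At b=1, c=0: E1 = 0 but E2 = 2; they differ, so no derivation exists.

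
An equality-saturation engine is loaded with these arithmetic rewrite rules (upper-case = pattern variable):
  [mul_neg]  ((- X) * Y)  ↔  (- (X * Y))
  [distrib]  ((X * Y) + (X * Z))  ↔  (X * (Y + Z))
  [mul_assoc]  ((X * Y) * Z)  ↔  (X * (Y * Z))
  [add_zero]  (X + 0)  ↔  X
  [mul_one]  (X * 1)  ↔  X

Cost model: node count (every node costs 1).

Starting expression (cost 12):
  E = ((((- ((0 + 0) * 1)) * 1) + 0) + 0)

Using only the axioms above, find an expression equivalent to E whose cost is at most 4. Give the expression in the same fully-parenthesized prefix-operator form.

(1) (((- ((0 + 0) * 1)) * 1) + 0)  =[add_zero →]=  ((- ((0 + 0) * 1)) * 1)    ⊢ (((- ((0 + 0) * 1)) * 1) + 0)
(2) (((- ((0 + 0) * 1)) * 1) + 0)  =[add_zero →]=  ((- ((0 + 0) * 1)) * 1)
(3) ((0 + 0) * 1)  =[mul_one →]=  (0 + 0)    ⊢ ((- (0 + 0)) * 1)
(4) ((- (0 + 0)) * 1)  =[mul_one →]=  (- (0 + 0))    ⊢ cost 4, within 4

(- (0 + 0))   [cost 4]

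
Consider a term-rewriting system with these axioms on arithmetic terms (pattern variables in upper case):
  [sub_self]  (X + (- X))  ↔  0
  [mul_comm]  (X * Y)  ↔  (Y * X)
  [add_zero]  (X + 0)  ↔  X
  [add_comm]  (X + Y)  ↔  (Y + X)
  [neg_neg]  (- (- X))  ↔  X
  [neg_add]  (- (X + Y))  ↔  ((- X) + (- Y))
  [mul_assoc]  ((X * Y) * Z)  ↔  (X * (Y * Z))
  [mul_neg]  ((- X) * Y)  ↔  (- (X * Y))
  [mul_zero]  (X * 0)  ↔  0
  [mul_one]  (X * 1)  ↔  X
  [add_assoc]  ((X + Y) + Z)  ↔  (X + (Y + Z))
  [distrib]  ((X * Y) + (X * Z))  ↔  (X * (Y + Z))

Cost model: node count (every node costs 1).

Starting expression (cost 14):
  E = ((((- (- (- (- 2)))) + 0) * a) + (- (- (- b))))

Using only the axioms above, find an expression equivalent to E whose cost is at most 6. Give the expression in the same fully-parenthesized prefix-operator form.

(1) (- (- 2))  =[neg_neg →]=  2    ⊢ ((((- (- 2)) + 0) * a) + (- (- (- b))))
(2) ((- (- 2)) + 0)  =[add_zero →]=  (- (- 2))    ⊢ (((- (- 2)) * a) + (- (- (- b))))
(3) (- (- b))  =[neg_neg →]=  b    ⊢ (((- (- 2)) * a) + (- b))
(4) (- (- 2))  =[neg_neg →]=  2    ⊢ cost 6, within 6

((2 * a) + (- b))   [cost 6]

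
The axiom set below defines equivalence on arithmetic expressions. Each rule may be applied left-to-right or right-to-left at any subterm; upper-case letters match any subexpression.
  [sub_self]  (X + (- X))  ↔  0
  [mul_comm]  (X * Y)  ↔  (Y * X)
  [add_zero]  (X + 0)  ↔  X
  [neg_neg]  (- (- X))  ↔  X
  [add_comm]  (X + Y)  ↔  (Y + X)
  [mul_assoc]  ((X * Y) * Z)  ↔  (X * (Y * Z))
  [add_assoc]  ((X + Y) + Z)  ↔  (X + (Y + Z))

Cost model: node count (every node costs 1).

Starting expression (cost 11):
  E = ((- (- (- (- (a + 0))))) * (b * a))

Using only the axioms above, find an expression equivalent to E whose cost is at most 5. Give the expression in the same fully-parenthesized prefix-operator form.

step 1: neg_neg (→) rewrites (- (- (- (- (a + 0))))) into (- (- (a + 0))), now ((- (- (a + 0))) * (b * a))
step 2: add_zero (→) rewrites (a + 0) into a, now ((- (- a)) * (b * a))
step 3: neg_neg (→) rewrites (- (- a)) into a, reaching cost 5 (bound 5)

(a * (b * a))   [cost 5]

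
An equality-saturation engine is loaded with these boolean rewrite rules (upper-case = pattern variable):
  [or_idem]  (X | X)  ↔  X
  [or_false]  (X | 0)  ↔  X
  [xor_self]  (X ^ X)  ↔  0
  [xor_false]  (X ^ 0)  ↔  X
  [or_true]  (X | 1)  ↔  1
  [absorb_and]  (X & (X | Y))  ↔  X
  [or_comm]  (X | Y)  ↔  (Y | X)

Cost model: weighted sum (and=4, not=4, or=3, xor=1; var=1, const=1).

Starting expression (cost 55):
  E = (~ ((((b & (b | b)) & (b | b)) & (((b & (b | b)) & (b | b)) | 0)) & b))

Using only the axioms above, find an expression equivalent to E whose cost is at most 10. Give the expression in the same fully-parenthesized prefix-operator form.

1. [absorb_and →] (((b & (b | b)) & (b | b)) & (((b & (b | b)) & (b | b)) | 0))  →  ((b & (b | b)) & (b | b));  E = (~ (((b & (b | b)) & (b | b)) & b))
2. [absorb_and →] (b & (b | b))  →  b;  E = (~ ((b & (b | b)) & b))
3. [absorb_and →] (b & (b | b))  →  b;  cost 10 ≤ 10, done

(~ (b & b))   [cost 10]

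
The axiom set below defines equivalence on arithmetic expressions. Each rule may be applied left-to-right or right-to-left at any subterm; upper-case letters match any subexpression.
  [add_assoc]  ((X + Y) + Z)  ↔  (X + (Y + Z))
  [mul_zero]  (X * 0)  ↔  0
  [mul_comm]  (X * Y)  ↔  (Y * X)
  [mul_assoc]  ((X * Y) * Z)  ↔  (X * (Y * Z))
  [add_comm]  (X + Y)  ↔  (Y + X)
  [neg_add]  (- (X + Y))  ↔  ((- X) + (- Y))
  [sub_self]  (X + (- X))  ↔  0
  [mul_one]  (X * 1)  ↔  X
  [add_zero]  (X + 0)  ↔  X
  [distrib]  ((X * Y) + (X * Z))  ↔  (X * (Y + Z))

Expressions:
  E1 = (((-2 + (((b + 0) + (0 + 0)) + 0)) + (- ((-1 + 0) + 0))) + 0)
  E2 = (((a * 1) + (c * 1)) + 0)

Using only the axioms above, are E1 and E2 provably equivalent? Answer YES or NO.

All listed rules preserve value, hence provable equivalence implies equal values everywhere; look for a separating assignment.
a=0, b=0, c=0 gives E1 ↦ -1, E2 ↦ 0; values differ ⇒ not provably equivalent.

NO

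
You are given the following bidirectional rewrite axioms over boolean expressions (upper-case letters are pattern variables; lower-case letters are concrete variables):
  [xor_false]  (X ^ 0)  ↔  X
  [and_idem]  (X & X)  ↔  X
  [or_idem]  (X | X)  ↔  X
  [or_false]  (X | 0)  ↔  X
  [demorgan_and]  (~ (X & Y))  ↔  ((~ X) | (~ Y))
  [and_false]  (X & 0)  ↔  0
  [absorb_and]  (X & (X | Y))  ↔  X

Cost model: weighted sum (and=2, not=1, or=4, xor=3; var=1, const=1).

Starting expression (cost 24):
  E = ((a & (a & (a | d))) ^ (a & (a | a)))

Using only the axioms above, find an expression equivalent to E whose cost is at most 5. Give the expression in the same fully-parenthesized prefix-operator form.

(1) (a & (a | d))  =[absorb_and →]=  a    ⊢ ((a & a) ^ (a & (a | a)))
(2) (a & a)  =[and_idem →]=  a    ⊢ (a ^ (a & (a | a)))
(3) (a & (a | a))  =[absorb_and →]=  a    ⊢ cost 5, within 5

(a ^ a)   [cost 5]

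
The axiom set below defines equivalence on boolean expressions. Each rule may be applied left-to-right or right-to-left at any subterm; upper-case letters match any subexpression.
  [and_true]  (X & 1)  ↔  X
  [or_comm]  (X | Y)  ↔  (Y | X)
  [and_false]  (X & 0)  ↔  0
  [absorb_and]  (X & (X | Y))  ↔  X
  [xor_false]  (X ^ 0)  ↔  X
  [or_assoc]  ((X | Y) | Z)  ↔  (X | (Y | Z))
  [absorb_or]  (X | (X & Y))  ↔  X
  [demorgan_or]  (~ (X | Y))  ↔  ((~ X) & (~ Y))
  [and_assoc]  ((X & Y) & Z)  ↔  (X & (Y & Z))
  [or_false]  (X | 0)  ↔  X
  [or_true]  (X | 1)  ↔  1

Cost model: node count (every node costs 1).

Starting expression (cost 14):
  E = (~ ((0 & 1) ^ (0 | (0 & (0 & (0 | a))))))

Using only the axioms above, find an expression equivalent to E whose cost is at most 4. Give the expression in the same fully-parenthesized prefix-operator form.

step 1: absorb_and (→) rewrites (0 & (0 | a)) into 0, now (~ ((0 & 1) ^ (0 | (0 & 0))))
step 2: absorb_or (→) rewrites (0 | (0 & 0)) into 0, now (~ ((0 & 1) ^ 0))
step 3: xor_false (→) rewrites ((0 & 1) ^ 0) into (0 & 1), reaching cost 4 (bound 4)

(~ (0 & 1))   [cost 4]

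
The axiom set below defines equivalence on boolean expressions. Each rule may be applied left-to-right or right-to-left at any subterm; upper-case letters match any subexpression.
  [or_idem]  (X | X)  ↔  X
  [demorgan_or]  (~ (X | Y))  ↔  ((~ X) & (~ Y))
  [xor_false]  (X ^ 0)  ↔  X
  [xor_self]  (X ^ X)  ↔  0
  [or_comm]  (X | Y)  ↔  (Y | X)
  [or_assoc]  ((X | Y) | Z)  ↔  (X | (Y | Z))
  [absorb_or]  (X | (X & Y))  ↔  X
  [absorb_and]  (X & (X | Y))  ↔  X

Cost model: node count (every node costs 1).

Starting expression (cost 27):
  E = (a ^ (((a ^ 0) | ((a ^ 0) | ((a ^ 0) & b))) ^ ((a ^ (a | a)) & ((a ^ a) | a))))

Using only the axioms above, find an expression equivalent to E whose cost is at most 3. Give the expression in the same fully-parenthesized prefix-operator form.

(a ^ a)   [cost 3]

step 1: absorb_or (→) rewrites ((a ^ 0) | ((a ^ 0) & b)) into (a ^ 0), now (a ^ (((a ^ 0) | (a ^ 0)) ^ ((a ^ (a | a)) & ((a ^ a) | a))))
step 2: or_idem (→) rewrites ((a ^ 0) | (a ^ 0)) into (a ^ 0), now (a ^ ((a ^ 0) ^ ((a ^ (a | a)) & ((a ^ a) | a))))
step 3: or_idem (→) rewrites (a | a) into a, now (a ^ ((a ^ 0) ^ ((a ^ a) & ((a ^ a) | a))))
step 4: absorb_and (→) rewrites ((a ^ a) & ((a ^ a) | a)) into (a ^ a), now (a ^ ((a ^ 0) ^ (a ^ a)))
step 5: xor_self (→) rewrites (a ^ a) into 0, now (a ^ ((a ^ 0) ^ 0))
step 6: xor_false (→) rewrites ((a ^ 0) ^ 0) into (a ^ 0), now (a ^ (a ^ 0))
step 7: xor_false (→) rewrites (a ^ 0) into a, reaching cost 3 (bound 3)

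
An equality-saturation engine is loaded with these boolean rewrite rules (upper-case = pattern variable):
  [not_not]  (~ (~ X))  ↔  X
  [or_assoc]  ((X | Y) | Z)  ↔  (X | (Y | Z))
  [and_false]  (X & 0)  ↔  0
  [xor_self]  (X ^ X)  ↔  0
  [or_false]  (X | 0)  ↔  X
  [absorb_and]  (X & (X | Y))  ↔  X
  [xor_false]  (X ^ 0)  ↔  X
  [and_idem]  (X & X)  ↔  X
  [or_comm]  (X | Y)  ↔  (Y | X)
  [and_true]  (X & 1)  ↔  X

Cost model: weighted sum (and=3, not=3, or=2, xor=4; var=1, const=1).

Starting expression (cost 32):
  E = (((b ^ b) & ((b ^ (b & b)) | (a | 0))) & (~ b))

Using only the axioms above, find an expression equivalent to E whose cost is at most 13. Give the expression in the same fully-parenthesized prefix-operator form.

step 1: or_false (→) rewrites (a | 0) into a, now (((b ^ b) & ((b ^ (b & b)) | a)) & (~ b))
step 2: and_idem (→) rewrites (b & b) into b, now (((b ^ b) & ((b ^ b) | a)) & (~ b))
step 3: absorb_and (→) rewrites ((b ^ b) & ((b ^ b) | a)) into (b ^ b), reaching cost 13 (bound 13)

((b ^ b) & (~ b))   [cost 13]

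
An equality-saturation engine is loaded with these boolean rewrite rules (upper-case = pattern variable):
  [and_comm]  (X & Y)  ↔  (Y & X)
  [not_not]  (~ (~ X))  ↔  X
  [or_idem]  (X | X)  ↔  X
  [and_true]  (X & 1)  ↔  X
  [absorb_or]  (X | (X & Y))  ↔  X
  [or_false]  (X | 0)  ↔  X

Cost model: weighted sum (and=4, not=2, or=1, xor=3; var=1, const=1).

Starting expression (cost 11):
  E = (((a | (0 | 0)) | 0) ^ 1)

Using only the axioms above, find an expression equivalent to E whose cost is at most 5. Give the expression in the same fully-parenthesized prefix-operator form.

(a ^ 1)   [cost 5]

1. [or_false →] (0 | 0)  →  0;  E = (((a | 0) | 0) ^ 1)
2. [or_false →] (a | 0)  →  a;  E = ((a | 0) ^ 1)
3. [or_false →] (a | 0)  →  a;  cost 5 ≤ 5, done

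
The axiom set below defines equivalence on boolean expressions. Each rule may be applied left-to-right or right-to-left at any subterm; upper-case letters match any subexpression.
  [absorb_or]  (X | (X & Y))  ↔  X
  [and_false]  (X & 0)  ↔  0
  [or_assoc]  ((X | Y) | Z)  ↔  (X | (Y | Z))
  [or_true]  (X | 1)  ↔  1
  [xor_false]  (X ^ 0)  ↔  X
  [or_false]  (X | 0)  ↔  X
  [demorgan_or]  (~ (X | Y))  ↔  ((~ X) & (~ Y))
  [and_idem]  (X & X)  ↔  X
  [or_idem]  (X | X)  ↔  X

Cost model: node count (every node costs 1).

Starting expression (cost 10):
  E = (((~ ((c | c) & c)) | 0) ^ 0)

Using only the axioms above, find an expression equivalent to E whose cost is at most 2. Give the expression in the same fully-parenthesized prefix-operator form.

(~ c)   [cost 2]

step 1: or_idem (→) rewrites (c | c) into c, now (((~ (c & c)) | 0) ^ 0)
step 2: xor_false (→) rewrites (((~ (c & c)) | 0) ^ 0) into ((~ (c & c)) | 0)
step 3: and_idem (→) rewrites (c & c) into c, now ((~ c) | 0)
step 4: or_false (→) rewrites ((~ c) | 0) into (~ c), reaching cost 2 (bound 2)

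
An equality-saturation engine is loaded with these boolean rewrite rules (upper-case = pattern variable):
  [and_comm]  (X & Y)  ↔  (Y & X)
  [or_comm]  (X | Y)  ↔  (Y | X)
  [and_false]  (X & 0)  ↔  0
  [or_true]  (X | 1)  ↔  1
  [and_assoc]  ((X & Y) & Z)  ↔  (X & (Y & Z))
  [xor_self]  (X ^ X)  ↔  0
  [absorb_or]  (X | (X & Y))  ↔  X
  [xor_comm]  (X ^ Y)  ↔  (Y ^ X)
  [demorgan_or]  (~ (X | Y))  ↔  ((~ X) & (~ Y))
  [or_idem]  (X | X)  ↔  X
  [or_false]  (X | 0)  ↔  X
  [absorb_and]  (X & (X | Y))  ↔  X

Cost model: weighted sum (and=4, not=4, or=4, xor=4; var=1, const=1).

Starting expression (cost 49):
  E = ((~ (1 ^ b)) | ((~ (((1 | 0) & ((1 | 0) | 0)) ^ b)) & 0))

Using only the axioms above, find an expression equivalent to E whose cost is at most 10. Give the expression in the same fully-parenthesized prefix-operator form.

step 1: absorb_and (→) rewrites ((1 | 0) & ((1 | 0) | 0)) into (1 | 0), now ((~ (1 ^ b)) | ((~ ((1 | 0) ^ b)) & 0))
step 2: or_false (→) rewrites (1 | 0) into 1, now ((~ (1 ^ b)) | ((~ (1 ^ b)) & 0))
step 3: absorb_or (→) rewrites ((~ (1 ^ b)) | ((~ (1 ^ b)) & 0)) into (~ (1 ^ b)), reaching cost 10 (bound 10)

(~ (1 ^ b))   [cost 10]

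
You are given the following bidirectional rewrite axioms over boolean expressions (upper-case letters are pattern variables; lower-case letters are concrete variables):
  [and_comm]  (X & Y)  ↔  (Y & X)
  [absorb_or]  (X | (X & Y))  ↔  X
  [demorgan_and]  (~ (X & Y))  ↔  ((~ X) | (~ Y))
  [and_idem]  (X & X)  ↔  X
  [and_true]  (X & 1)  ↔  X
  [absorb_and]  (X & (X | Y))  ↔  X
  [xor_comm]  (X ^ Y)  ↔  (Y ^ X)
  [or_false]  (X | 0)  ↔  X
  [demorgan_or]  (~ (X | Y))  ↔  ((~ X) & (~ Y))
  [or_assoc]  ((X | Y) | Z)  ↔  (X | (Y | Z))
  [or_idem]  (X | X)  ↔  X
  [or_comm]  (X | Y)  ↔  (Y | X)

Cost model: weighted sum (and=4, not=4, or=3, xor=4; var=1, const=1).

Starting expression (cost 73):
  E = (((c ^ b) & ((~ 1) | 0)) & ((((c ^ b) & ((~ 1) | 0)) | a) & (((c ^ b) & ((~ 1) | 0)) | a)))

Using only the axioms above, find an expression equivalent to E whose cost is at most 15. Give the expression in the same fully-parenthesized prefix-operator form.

step 1: and_idem (→) rewrites ((((c ^ b) & ((~ 1) | 0)) | a) & (((c ^ b) & ((~ 1) | 0)) | a)) into (((c ^ b) & ((~ 1) | 0)) | a), now (((c ^ b) & ((~ 1) | 0)) & (((c ^ b) & ((~ 1) | 0)) | a))
step 2: absorb_and (→) rewrites (((c ^ b) & ((~ 1) | 0)) & (((c ^ b) & ((~ 1) | 0)) | a)) into ((c ^ b) & ((~ 1) | 0))
step 3: or_false (→) rewrites ((~ 1) | 0) into (~ 1), reaching cost 15 (bound 15)

((c ^ b) & (~ 1))   [cost 15]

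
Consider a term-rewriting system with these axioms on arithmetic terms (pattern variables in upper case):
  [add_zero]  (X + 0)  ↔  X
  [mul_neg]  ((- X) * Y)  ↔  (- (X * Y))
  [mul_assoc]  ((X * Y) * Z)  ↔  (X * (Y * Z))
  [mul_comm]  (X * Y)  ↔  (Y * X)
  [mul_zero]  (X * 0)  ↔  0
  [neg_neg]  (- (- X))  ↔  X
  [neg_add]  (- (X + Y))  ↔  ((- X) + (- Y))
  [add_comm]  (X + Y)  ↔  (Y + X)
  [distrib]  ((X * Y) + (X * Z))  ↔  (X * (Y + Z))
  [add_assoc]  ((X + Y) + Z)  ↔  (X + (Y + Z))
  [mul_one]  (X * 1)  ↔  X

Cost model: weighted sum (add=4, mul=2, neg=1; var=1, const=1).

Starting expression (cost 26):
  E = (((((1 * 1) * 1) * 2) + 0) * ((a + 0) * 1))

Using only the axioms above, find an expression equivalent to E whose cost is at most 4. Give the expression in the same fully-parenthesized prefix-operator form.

1. [mul_one →] ((1 * 1) * 1)  →  (1 * 1);  E = ((((1 * 1) * 2) + 0) * ((a + 0) * 1))
2. [mul_one →] ((a + 0) * 1)  →  (a + 0);  E = ((((1 * 1) * 2) + 0) * (a + 0))
3. [mul_one →] (1 * 1)  →  1;  E = (((1 * 2) + 0) * (a + 0))
4. [mul_comm →] (1 * 2)  →  (2 * 1);  E = (((2 * 1) + 0) * (a + 0))
5. [add_zero →] (a + 0)  →  a;  E = (((2 * 1) + 0) * a)
6. [mul_one →] (2 * 1)  →  2;  E = ((2 + 0) * a)
7. [add_zero →] (2 + 0)  →  2;  cost 4 ≤ 4, done

(2 * a)   [cost 4]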